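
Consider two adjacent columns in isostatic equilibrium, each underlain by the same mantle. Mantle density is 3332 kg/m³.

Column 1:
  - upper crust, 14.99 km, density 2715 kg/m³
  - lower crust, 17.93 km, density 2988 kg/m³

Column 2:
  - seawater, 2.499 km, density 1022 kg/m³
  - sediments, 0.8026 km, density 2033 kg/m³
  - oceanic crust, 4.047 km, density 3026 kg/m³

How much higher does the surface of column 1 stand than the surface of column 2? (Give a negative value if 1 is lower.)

2.21 km

For any compensation level in the mantle, the mantle terms cancel and isostasy reduces to e = (Σt_1 − Σt_2) − (Σ(ρt)_1 − Σ(ρt)_2) / ρ_m.
Σt_1 = 32.92 km; Σt_2 = 7.3486 km; Σ(ρt)_1 = 94272.69; Σ(ρt)_2 = 16431.8858 (in km·kg/m³).
e = (32.92 − 7.3486) − (94272.69 − 16431.8858) / 3332 = 2.21 km.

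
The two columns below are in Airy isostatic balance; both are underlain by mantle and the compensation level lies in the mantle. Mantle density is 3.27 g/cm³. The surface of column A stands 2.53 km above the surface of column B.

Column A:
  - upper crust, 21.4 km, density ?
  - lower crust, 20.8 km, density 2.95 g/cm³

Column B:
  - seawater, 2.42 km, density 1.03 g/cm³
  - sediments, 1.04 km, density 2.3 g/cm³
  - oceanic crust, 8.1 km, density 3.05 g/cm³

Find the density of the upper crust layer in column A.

2.81 g/cm³

Take the compensation level at the base of the deeper column (depth z_c below the surface of column A) and equate Σ ρ_i t_i down to z_c; mantle fills any gap and the z_c terms cancel.
Column A: 21.4×ρ + 20.8×2.95 + (z_c − 42.2)×3.27
Column B: 2.53×0 + 2.42×1.03 + 1.04×2.3 + 8.1×3.05 + (z_c − 2.53 − 11.56)×3.27
The z_c×3.27 term appears on both sides and cancels. Collect the known terms of each column as K = Σ(ρt)_known − 3.27 × (depth of known layers): K_A = 61.36 − 3.27×42.2 = −76.634; K_B = 29.5896 − 3.27×(2.53 + 11.56) = −16.4847.
Balance: K_A + 21.4×ρ = K_B, so ρ = (K_B − K_A)/21.4 = 60.1493/21.4 = 2.81 g/cm³.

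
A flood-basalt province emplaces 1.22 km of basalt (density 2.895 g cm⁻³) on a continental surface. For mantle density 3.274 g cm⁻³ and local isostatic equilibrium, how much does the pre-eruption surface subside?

1.08 km

Subaerial loading: s = t ρ_load / ρ_m.
s = 1.22 km × 2.895/3.274 = 1.08 km.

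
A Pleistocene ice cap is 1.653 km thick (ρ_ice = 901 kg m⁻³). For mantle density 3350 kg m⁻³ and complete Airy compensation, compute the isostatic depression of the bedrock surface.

Balancing pressure at the compensation depth: the ice load ρ_ice t is balanced by mantle displaced below, ρ_m s.
s = t ρ_ice / ρ_m = 1.653 km × 901/3350 = 0.445 km.

0.445 km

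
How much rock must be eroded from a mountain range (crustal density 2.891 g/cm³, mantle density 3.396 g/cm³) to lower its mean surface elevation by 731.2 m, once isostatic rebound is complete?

4920 m

Net drop Δ = e − u = e − e ρ_c/ρ_m = e (ρ_m − ρ_c)/ρ_m.
e = Δ ρ_m/(ρ_m − ρ_c) = 731.2 m × 3.396/0.505 = 4920 m.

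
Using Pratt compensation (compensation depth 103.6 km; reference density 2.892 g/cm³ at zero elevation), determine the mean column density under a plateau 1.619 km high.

Pratt balance: ρ_ref D = ρ (D + h).
ρ = ρ_ref D/(D + h) = 2.892 × 103.6 km/(103.6 km + 1.619 km) = 2.85 g/cm³.

2.85 g/cm³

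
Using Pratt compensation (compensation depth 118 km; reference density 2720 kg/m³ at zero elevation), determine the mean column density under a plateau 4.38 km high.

Pratt balance: ρ_ref D = ρ (D + h).
ρ = ρ_ref D/(D + h) = 2720 × 118 km/(118 km + 4.38 km) = 2620 kg/m³.

2620 kg/m³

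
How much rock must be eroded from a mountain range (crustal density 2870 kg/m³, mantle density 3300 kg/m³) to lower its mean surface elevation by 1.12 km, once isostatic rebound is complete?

8.6 km

Net drop Δ = e − u = e − e ρ_c/ρ_m = e (ρ_m − ρ_c)/ρ_m.
e = Δ ρ_m/(ρ_m − ρ_c) = 1.12 km × 3300/430 = 8.6 km.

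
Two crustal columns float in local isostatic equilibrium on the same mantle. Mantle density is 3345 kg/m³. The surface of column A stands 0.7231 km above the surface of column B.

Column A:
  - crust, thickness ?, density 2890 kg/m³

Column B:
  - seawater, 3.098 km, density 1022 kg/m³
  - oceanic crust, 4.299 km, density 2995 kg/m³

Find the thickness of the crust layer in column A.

24.4 km

Take the compensation level at the base of the deeper column (depth z_c below the surface of column A) and equate Σ ρ_i t_i down to z_c; mantle fills any gap and the z_c terms cancel.
Column A: x×2890 + (z_c − 0 − x)×3345
Column B: 0.7231×0 + 3.098×1022 + 4.299×2995 + (z_c − 0.7231 − 7.397)×3345
The z_c×3345 term appears on both sides and cancels. Collect the known terms of each column as K = Σ(ρt)_known − 3345 × (depth of known layers): K_A = 0 − 3345×0 = 0; K_B = 16041.661 − 3345×(0.7231 + 7.397) = −11120.0735.
Balance: K_A − x×(3345 − 2890) = K_B, so x = (K_A − K_B)/(3345 − 2890) = 11120.1/455 = 24.4 km.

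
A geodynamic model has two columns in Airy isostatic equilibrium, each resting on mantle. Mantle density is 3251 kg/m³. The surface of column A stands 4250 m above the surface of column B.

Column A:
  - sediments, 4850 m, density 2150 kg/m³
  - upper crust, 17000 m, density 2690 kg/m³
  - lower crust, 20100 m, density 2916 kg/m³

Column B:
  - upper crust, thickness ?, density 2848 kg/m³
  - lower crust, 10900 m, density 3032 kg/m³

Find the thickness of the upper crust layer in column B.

13400 m

Take the compensation level at the base of the deeper column (depth z_c below the surface of column A) and equate Σ ρ_i t_i down to z_c; mantle fills any gap and the z_c terms cancel.
Column A: 4850×2150 + 17000×2690 + 20100×2916 + (z_c − 41950)×3251
Column B: 4250×0 + x×2848 + 10900×3032 + (z_c − 4250 − 10900 − x)×3251
The z_c×3251 term appears on both sides and cancels. Collect the known terms of each column as K = Σ(ρt)_known − 3251 × (depth of known layers): K_A = 114769100 − 3251×41950 = −21610350; K_B = 33048800 − 3251×(4250 + 10900) = −16203850.
Balance: K_A = K_B − x×(3251 − 2848), so x = (K_B − K_A)/(3251 − 2848) = 5406500/403 = 13400 m.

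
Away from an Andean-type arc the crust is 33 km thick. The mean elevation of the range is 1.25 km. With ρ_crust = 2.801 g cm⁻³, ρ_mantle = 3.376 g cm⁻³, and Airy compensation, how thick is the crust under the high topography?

40.3 km

Root depth r = h ρ_c / (ρ_m − ρ_c) = 1.25 km × 2.801 / 0.575 = 6.089 km.
Total thickness = T + h + r = 33 km + 1.25 km + 6.089 km = 40.3 km.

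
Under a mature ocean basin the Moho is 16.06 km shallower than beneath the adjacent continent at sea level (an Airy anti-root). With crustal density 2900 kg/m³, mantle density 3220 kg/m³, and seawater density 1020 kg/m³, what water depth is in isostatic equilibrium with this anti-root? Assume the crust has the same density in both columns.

Replacing a thickness d of crust by seawater at the top must be balanced by replacing crust with mantle at the base: d (ρ_c − ρ_w) = a (ρ_m − ρ_c).
d = a (ρ_m − ρ_c)/(ρ_c − ρ_w) = 16.06 km × 320/1880 = 2.73 km.

2.73 km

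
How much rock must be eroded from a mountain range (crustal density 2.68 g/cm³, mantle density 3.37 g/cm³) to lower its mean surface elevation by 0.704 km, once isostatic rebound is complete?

3.44 km

Net drop Δ = e − u = e − e ρ_c/ρ_m = e (ρ_m − ρ_c)/ρ_m.
e = Δ ρ_m/(ρ_m − ρ_c) = 0.704 km × 3.37/0.69 = 3.44 km.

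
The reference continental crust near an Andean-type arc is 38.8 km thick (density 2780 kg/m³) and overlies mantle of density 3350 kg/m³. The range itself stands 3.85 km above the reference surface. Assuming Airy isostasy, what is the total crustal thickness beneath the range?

61.4 km

Root depth r = h ρ_c / (ρ_m − ρ_c) = 3.85 km × 2780 / 570 = 18.78 km.
Total thickness = T + h + r = 38.8 km + 3.85 km + 18.78 km = 61.4 km.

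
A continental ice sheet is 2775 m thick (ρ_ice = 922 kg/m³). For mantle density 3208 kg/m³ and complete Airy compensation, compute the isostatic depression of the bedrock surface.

Balancing pressure at the compensation depth: the ice load ρ_ice t is balanced by mantle displaced below, ρ_m s.
s = t ρ_ice / ρ_m = 2775 m × 922/3208 = 798 m.

798 m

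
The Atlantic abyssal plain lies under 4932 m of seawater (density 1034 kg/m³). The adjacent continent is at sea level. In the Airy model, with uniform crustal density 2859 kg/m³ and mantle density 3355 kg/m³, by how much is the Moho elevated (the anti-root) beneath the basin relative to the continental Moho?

For local isostatic compensation: replacing crust with seawater at the top is compensated by replacing crust with mantle at the base: d (ρ_c − ρ_w) = a (ρ_m − ρ_c).
a = d (ρ_c − ρ_w)/(ρ_m − ρ_c) = 4932 m × 1825/496 = 18100 m.

18100 m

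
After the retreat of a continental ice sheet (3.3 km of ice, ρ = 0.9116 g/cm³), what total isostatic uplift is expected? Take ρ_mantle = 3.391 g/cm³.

Removing the load lets mantle flow back in; uplift u satisfies ρ_ice t = ρ_m u.
u = t ρ_ice/ρ_m = 3.3 km × 0.9116/3.391 = 0.887 km.

0.887 km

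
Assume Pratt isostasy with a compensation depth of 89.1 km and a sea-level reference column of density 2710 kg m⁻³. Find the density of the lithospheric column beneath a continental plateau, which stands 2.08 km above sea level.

Pratt balance: ρ_ref D = ρ (D + h).
ρ = ρ_ref D/(D + h) = 2710 × 89.1 km/(89.1 km + 2.08 km) = 2650 kg m⁻³.

2650 kg m⁻³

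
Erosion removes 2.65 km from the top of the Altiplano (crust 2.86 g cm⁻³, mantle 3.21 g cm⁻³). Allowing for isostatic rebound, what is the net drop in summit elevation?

Rebound u = e ρ_c/ρ_m = 2.65 km × 2.86/3.21 = 2.361 km.
Net surface drop = e − u = 2.65 km − 2.361 km = e (ρ_m − ρ_c)/ρ_m = 0.289 km.

0.289 km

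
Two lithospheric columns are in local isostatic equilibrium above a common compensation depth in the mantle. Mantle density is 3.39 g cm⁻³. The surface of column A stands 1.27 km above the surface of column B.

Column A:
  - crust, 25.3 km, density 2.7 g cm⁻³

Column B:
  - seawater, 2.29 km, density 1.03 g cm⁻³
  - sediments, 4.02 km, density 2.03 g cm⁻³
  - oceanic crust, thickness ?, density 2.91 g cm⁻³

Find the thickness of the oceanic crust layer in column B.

4.75 km

Take the compensation level at the base of the deeper column (depth z_c below the surface of column A) and equate Σ ρ_i t_i down to z_c; mantle fills any gap and the z_c terms cancel.
Column A: 25.3×2.7 + (z_c − 25.3)×3.39
Column B: 1.27×0 + 2.29×1.03 + 4.02×2.03 + x×2.91 + (z_c − 1.27 − 6.31 − x)×3.39
The z_c×3.39 term appears on both sides and cancels. Collect the known terms of each column as K = Σ(ρt)_known − 3.39 × (depth of known layers): K_A = 68.31 − 3.39×25.3 = −17.457; K_B = 10.5193 − 3.39×(1.27 + 6.31) = −15.1769.
Balance: K_A = K_B − x×(3.39 − 2.91), so x = (K_B − K_A)/(3.39 − 2.91) = 2.2801/0.48 = 4.75 km.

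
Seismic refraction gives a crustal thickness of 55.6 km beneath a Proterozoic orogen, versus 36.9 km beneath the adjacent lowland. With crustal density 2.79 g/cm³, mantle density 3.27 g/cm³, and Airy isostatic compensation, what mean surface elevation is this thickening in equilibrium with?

Excess crust Δ = 55.6 km − 36.9 km = 18.7 km, split between elevation h and root r with h + r = Δ.
Airy balance ρ_c h = (ρ_m − ρ_c) r gives r = h ρ_c/(ρ_m − ρ_c), so h (1 + ρ_c/(ρ_m − ρ_c)) = Δ, i.e. h = Δ (ρ_m − ρ_c)/ρ_m.
h = 18.7 km × 0.48/3.27 = 2.74 km.

2.74 km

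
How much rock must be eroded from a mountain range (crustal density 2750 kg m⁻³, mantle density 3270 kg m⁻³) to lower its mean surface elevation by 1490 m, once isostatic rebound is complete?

Net drop Δ = e − u = e − e ρ_c/ρ_m = e (ρ_m − ρ_c)/ρ_m.
e = Δ ρ_m/(ρ_m − ρ_c) = 1490 m × 3270/520 = 9370 m.

9370 m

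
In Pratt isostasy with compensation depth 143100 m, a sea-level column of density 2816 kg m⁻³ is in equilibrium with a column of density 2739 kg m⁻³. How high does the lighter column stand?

4020 m

ρ_ref D = ρ (D + h) → h = D (ρ_ref − ρ)/ρ.
h = 143100 m × (2816 − 2739)/2739 = 4020 m.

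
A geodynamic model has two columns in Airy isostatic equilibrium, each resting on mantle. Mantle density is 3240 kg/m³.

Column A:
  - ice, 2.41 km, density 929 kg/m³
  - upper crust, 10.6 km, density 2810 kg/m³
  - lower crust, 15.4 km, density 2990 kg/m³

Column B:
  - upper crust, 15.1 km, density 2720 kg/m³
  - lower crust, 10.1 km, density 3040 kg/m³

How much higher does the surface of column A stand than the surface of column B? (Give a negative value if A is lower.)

For any compensation level in the mantle, the mantle terms cancel and isostasy reduces to e = (Σt_A − Σt_B) − (Σ(ρt)_A − Σ(ρt)_B) / ρ_m.
Σt_A = 28.41 km; Σt_B = 25.2 km; Σ(ρt)_A = 78070.89; Σ(ρt)_B = 71776 (in km·kg/m³).
e = (28.41 − 25.2) − (78070.89 − 71776) / 3240 = 1.27 km.

1.27 km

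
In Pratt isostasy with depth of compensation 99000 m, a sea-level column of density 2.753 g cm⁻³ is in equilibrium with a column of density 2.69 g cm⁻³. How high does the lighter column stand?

ρ_ref D = ρ (D + h) → h = D (ρ_ref − ρ)/ρ.
h = 99000 m × (2.753 − 2.69)/2.69 = 2320 m.

2320 m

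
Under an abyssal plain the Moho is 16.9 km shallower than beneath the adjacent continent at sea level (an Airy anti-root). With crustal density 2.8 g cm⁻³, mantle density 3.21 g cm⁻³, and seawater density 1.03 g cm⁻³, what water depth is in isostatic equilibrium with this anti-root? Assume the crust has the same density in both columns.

Replacing a thickness d of crust by seawater at the top must be balanced by replacing crust with mantle at the base: d (ρ_c − ρ_w) = a (ρ_m − ρ_c).
d = a (ρ_m − ρ_c)/(ρ_c − ρ_w) = 16.9 km × 0.41/1.77 = 3.91 km.

3.91 km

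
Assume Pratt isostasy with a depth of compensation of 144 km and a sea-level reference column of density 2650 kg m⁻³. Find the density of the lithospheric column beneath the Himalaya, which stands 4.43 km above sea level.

Pratt balance: ρ_ref D = ρ (D + h).
ρ = ρ_ref D/(D + h) = 2650 × 144 km/(144 km + 4.43 km) = 2570 kg m⁻³.

2570 kg m⁻³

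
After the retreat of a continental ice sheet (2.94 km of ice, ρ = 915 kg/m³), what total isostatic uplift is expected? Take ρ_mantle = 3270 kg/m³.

0.823 km

Removing the load lets mantle flow back in; uplift u satisfies ρ_ice t = ρ_m u.
u = t ρ_ice/ρ_m = 2.94 km × 915/3270 = 0.823 km.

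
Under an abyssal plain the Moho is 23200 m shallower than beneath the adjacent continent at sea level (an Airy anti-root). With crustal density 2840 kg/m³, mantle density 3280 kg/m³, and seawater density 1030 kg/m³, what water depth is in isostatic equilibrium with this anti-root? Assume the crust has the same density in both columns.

Replacing a thickness d of crust by seawater at the top must be balanced by replacing crust with mantle at the base: d (ρ_c − ρ_w) = a (ρ_m − ρ_c).
d = a (ρ_m − ρ_c)/(ρ_c − ρ_w) = 23200 m × 440/1810 = 5640 m.

5640 m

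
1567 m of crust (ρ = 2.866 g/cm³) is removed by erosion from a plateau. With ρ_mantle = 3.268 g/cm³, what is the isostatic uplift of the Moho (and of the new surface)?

Unloading: uplift u = e ρ_c/ρ_m = 1567 m × 2.866/3.268 = 1370 m.

1370 m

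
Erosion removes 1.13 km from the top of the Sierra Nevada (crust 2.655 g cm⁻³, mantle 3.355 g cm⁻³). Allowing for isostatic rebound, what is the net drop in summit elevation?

Rebound u = e ρ_c/ρ_m = 1.13 km × 2.655/3.355 = 0.8942 km.
Net surface drop = e − u = 1.13 km − 0.8942 km = e (ρ_m − ρ_c)/ρ_m = 0.236 km.

0.236 km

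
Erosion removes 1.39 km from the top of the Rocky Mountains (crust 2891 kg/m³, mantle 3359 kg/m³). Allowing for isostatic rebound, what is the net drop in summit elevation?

Rebound u = e ρ_c/ρ_m = 1.39 km × 2891/3359 = 1.196 km.
Net surface drop = e − u = 1.39 km − 1.196 km = e (ρ_m − ρ_c)/ρ_m = 0.194 km.

0.194 km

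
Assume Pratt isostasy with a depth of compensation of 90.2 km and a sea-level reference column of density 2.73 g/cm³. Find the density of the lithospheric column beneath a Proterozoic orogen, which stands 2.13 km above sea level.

2.67 g/cm³

Pratt balance: ρ_ref D = ρ (D + h).
ρ = ρ_ref D/(D + h) = 2.73 × 90.2 km/(90.2 km + 2.13 km) = 2.67 g/cm³.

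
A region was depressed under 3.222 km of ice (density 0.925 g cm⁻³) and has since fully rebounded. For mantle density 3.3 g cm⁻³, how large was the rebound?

0.903 km

Removing the load lets mantle flow back in; uplift u satisfies ρ_ice t = ρ_m u.
u = t ρ_ice/ρ_m = 3.222 km × 0.925/3.3 = 0.903 km.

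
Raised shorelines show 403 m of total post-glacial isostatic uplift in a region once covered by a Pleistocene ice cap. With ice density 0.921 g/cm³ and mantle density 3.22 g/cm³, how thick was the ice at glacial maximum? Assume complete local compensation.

u = t ρ_ice/ρ_m → t = u ρ_m/ρ_ice = 403 m × 3.22/0.921 = 1410 m.

1410 m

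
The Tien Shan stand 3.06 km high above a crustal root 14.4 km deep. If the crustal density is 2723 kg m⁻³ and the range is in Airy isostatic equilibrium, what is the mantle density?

3300 kg m⁻³

Airy balance: ρ_c h = (ρ_m − ρ_c) r → ρ_m = ρ_c (1 + h/r).
ρ_m = 2723 × (1 + 3.06 km/14.4 km) = 3300 kg m⁻³.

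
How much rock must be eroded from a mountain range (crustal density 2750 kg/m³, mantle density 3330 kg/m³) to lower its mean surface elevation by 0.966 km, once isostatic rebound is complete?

5.55 km

Net drop Δ = e − u = e − e ρ_c/ρ_m = e (ρ_m − ρ_c)/ρ_m.
e = Δ ρ_m/(ρ_m − ρ_c) = 0.966 km × 3330/580 = 5.55 km.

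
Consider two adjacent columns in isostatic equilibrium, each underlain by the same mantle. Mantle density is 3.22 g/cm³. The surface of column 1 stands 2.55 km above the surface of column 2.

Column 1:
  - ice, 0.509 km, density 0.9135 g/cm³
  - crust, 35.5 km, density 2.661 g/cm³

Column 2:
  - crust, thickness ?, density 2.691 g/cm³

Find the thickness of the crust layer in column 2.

24.2 km

Take the compensation level at the base of the deeper column (depth z_c below the surface of column 1) and equate Σ ρ_i t_i down to z_c; mantle fills any gap and the z_c terms cancel.
Column 1: 0.509×0.9135 + 35.5×2.661 + (z_c − 36.009)×3.22
Column 2: 2.55×0 + x×2.691 + (z_c − 2.55 − 0 − x)×3.22
The z_c×3.22 term appears on both sides and cancels. Collect the known terms of each column as K = Σ(ρt)_known − 3.22 × (depth of known layers): K_1 = 94.9304715 − 3.22×36.009 = −21.0185085; K_2 = 0 − 3.22×(2.55 + 0) = −8.211.
Balance: K_1 = K_2 − x×(3.22 − 2.691), so x = (K_2 − K_1)/(3.22 − 2.691) = 12.8075/0.529 = 24.2 km.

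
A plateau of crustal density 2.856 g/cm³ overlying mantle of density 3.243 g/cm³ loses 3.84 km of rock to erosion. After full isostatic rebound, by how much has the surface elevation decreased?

Rebound u = e ρ_c/ρ_m = 3.84 km × 2.856/3.243 = 3.382 km.
Net surface drop = e − u = 3.84 km − 3.382 km = e (ρ_m − ρ_c)/ρ_m = 0.458 km.

0.458 km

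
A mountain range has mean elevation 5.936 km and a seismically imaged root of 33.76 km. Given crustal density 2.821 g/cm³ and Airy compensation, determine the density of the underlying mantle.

Airy balance: ρ_c h = (ρ_m − ρ_c) r → ρ_m = ρ_c (1 + h/r).
ρ_m = 2.821 × (1 + 5.936 km/33.76 km) = 3.32 g/cm³.

3.32 g/cm³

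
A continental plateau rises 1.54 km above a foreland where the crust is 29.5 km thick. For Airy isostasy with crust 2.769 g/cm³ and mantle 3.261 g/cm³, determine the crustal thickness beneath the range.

39.7 km

Root depth r = h ρ_c / (ρ_m − ρ_c) = 1.54 km × 2.769 / 0.492 = 8.667 km.
Total thickness = T + h + r = 29.5 km + 1.54 km + 8.667 km = 39.7 km.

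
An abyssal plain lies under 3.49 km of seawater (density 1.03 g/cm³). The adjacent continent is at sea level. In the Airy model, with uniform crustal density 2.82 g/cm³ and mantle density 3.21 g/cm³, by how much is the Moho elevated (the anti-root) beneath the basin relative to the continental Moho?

16 km

For local isostatic compensation: replacing crust with seawater at the top is compensated by replacing crust with mantle at the base: d (ρ_c − ρ_w) = a (ρ_m − ρ_c).
a = d (ρ_c − ρ_w)/(ρ_m − ρ_c) = 3.49 km × 1.79/0.39 = 16 km.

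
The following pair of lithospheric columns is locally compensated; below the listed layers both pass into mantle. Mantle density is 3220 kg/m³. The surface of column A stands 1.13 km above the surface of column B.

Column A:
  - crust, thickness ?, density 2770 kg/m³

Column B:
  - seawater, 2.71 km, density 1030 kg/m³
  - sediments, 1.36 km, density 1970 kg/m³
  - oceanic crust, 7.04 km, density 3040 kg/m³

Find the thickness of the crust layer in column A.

Take the compensation level at the base of the deeper column (depth z_c below the surface of column A) and equate Σ ρ_i t_i down to z_c; mantle fills any gap and the z_c terms cancel.
Column A: x×2770 + (z_c − 0 − x)×3220
Column B: 1.13×0 + 2.71×1030 + 1.36×1970 + 7.04×3040 + (z_c − 1.13 − 11.11)×3220
The z_c×3220 term appears on both sides and cancels. Collect the known terms of each column as K = Σ(ρt)_known − 3220 × (depth of known layers): K_A = 0 − 3220×0 = 0; K_B = 26872.1 − 3220×(1.13 + 11.11) = −12540.7.
Balance: K_A − x×(3220 − 2770) = K_B, so x = (K_A − K_B)/(3220 − 2770) = 12540.7/450 = 27.9 km.

27.9 km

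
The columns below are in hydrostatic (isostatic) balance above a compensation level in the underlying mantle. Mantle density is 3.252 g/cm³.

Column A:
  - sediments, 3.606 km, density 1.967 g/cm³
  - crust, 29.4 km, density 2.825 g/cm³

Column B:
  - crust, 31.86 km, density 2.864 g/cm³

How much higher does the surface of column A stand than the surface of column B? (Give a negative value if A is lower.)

For any compensation level in the mantle, the mantle terms cancel and isostasy reduces to e = (Σt_A − Σt_B) − (Σ(ρt)_A − Σ(ρt)_B) / ρ_m.
Σt_A = 33.006 km; Σt_B = 31.86 km; Σ(ρt)_A = 90.148002; Σ(ρt)_B = 91.24704 (in km·g/cm³).
e = (33.006 − 31.86) − (90.148002 − 91.24704) / 3.252 = 1.48 km.

1.48 km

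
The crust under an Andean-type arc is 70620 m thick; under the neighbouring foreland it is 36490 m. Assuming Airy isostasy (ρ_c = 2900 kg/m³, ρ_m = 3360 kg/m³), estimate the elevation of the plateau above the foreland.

4670 m

Excess crust Δ = 70620 m − 36490 m = 34130 m, split between elevation h and root r with h + r = Δ.
Airy balance ρ_c h = (ρ_m − ρ_c) r gives r = h ρ_c/(ρ_m − ρ_c), so h (1 + ρ_c/(ρ_m − ρ_c)) = Δ, i.e. h = Δ (ρ_m − ρ_c)/ρ_m.
h = 34130 m × 460/3360 = 4670 m.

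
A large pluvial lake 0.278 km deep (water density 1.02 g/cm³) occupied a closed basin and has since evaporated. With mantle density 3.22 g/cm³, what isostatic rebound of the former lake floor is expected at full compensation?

u = d ρ_w/ρ_m = 0.278 km × 1.02/3.22 = 0.0881 km.

0.0881 km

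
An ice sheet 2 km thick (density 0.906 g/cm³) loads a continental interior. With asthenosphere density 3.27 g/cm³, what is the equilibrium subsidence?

Equating mass per unit area of the two columns: the ice load ρ_ice t is balanced by mantle displaced below, ρ_m s.
s = t ρ_ice / ρ_m = 2 km × 0.906/3.27 = 0.554 km.

0.554 km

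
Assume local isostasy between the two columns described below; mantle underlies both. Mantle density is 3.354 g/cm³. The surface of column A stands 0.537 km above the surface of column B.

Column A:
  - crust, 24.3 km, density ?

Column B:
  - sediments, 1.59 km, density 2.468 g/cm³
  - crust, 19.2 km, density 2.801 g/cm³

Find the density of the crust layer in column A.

Take the compensation level at the base of the deeper column (depth z_c below the surface of column A) and equate Σ ρ_i t_i down to z_c; mantle fills any gap and the z_c terms cancel.
Column A: 24.3×ρ + (z_c − 24.3)×3.354
Column B: 0.537×0 + 1.59×2.468 + 19.2×2.801 + (z_c − 0.537 − 20.79)×3.354
The z_c×3.354 term appears on both sides and cancels. Collect the known terms of each column as K = Σ(ρt)_known − 3.354 × (depth of known layers): K_A = 0 − 3.354×24.3 = −81.5022; K_B = 57.70332 − 3.354×(0.537 + 20.79) = −13.827438.
Balance: K_A + 24.3×ρ = K_B, so ρ = (K_B − K_A)/24.3 = 67.6748/24.3 = 2.78 g/cm³.

2.78 g/cm³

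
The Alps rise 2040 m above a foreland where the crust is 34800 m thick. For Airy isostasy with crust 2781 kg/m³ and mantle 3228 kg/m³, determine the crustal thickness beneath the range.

49500 m

Root depth r = h ρ_c / (ρ_m − ρ_c) = 2040 m × 2781 / 447 = 12690 m.
Total thickness = T + h + r = 34800 m + 2040 m + 12690 m = 49500 m.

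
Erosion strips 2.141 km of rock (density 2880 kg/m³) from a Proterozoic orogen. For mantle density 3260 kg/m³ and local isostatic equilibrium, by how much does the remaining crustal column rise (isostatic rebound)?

Unloading: uplift u = e ρ_c/ρ_m = 2.141 km × 2880/3260 = 1.89 km.

1.89 km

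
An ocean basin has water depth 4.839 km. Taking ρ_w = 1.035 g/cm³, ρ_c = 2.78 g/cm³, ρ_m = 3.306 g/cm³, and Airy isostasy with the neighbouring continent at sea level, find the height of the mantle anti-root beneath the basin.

For local isostatic compensation: replacing crust with seawater at the top is compensated by replacing crust with mantle at the base: d (ρ_c − ρ_w) = a (ρ_m − ρ_c).
a = d (ρ_c − ρ_w)/(ρ_m − ρ_c) = 4.839 km × 1.745/0.526 = 16.1 km.

16.1 km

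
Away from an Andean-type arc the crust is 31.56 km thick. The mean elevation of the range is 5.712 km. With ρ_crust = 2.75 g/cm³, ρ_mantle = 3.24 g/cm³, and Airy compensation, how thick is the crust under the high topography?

Root depth r = h ρ_c / (ρ_m − ρ_c) = 5.712 km × 2.75 / 0.49 = 32.06 km.
Total thickness = T + h + r = 31.56 km + 5.712 km + 32.06 km = 69.3 km.

69.3 km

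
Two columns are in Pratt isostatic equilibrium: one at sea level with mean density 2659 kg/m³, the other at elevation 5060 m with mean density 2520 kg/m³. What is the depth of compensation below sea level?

91700 m

ρ_ref D = ρ (D + h) → D (ρ_ref − ρ) = ρ h.
D = ρ h/(ρ_ref − ρ) = 2520 × 5060 m/(2659 − 2520) = 91700 m.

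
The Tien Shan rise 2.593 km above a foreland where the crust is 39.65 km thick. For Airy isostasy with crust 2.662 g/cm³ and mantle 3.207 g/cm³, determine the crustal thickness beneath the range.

54.9 km

Root depth r = h ρ_c / (ρ_m − ρ_c) = 2.593 km × 2.662 / 0.545 = 12.67 km.
Total thickness = T + h + r = 39.65 km + 2.593 km + 12.67 km = 54.9 km.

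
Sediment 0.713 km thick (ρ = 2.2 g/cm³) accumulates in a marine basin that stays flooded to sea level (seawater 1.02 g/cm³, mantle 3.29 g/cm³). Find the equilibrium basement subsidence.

Submarine loading: the sediment displaces seawater, and the subsidence is in turn flooded, so s (ρ_m − ρ_w) = t (ρ_sed − ρ_w).
s = 0.713 km × (2.2 − 1.02) / (3.29 − 1.02) = 0.371 km.

0.371 km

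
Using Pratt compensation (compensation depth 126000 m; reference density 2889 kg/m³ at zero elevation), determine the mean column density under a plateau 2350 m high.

2840 kg/m³

Pratt balance: ρ_ref D = ρ (D + h).
ρ = ρ_ref D/(D + h) = 2889 × 126000 m/(126000 m + 2350 m) = 2840 kg/m³.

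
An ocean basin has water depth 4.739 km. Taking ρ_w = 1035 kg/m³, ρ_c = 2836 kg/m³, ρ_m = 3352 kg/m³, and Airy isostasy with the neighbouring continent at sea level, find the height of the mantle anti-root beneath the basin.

Equating mass per unit area of the two columns: replacing crust with seawater at the top is compensated by replacing crust with mantle at the base: d (ρ_c − ρ_w) = a (ρ_m − ρ_c).
a = d (ρ_c − ρ_w)/(ρ_m − ρ_c) = 4.739 km × 1801/516 = 16.5 km.

16.5 km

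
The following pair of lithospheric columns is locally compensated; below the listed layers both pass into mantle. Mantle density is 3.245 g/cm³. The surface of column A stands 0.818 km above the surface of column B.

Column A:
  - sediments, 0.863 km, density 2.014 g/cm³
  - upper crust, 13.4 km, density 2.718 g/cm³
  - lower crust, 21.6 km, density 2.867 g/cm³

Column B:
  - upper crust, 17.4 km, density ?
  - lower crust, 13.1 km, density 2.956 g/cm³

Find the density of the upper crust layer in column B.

Take the compensation level at the base of the deeper column (depth z_c below the surface of column A) and equate Σ ρ_i t_i down to z_c; mantle fills any gap and the z_c terms cancel.
Column A: 0.863×2.014 + 13.4×2.718 + 21.6×2.867 + (z_c − 35.863)×3.245
Column B: 0.818×0 + 17.4×ρ + 13.1×2.956 + (z_c − 0.818 − 30.5)×3.245
The z_c×3.245 term appears on both sides and cancels. Collect the known terms of each column as K = Σ(ρt)_known − 3.245 × (depth of known layers): K_A = 100.086482 − 3.245×35.863 = −16.288953; K_B = 38.7236 − 3.245×(0.818 + 30.5) = −62.90331.
Balance: K_A = K_B + 17.4×ρ, so ρ = (K_A − K_B)/17.4 = 46.6144/17.4 = 2.68 g/cm³.

2.68 g/cm³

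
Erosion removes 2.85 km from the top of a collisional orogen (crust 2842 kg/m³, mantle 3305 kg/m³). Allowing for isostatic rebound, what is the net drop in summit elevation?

Rebound u = e ρ_c/ρ_m = 2.85 km × 2842/3305 = 2.451 km.
Net surface drop = e − u = 2.85 km − 2.451 km = e (ρ_m − ρ_c)/ρ_m = 0.399 km.

0.399 km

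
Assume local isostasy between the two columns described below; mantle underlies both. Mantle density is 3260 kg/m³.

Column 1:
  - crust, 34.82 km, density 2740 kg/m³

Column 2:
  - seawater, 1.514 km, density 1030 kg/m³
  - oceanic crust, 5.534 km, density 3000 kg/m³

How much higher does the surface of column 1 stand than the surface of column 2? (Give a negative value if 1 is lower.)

4.08 km

For any compensation level in the mantle, the mantle terms cancel and isostasy reduces to e = (Σt_1 − Σt_2) − (Σ(ρt)_1 − Σ(ρt)_2) / ρ_m.
Σt_1 = 34.82 km; Σt_2 = 7.048 km; Σ(ρt)_1 = 95406.8; Σ(ρt)_2 = 18161.42 (in km·kg/m³).
e = (34.82 − 7.048) − (95406.8 − 18161.42) / 3260 = 4.08 km.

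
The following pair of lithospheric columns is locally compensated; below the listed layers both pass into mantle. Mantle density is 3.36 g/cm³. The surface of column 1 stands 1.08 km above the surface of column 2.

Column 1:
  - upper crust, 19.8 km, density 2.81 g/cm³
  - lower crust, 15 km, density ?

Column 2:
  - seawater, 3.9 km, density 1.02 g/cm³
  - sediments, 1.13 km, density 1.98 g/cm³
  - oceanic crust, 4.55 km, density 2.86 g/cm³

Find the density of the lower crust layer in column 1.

Take the compensation level at the base of the deeper column (depth z_c below the surface of column 1) and equate Σ ρ_i t_i down to z_c; mantle fills any gap and the z_c terms cancel.
Column 1: 19.8×2.81 + 15×ρ + (z_c − 34.8)×3.36
Column 2: 1.08×0 + 3.9×1.02 + 1.13×1.98 + 4.55×2.86 + (z_c − 1.08 − 9.58)×3.36
The z_c×3.36 term appears on both sides and cancels. Collect the known terms of each column as K = Σ(ρt)_known − 3.36 × (depth of known layers): K_1 = 55.638 − 3.36×34.8 = −61.29; K_2 = 19.2284 − 3.36×(1.08 + 9.58) = −16.5892.
Balance: K_1 + 15×ρ = K_2, so ρ = (K_2 − K_1)/15 = 44.7008/15 = 2.98 g/cm³.

2.98 g/cm³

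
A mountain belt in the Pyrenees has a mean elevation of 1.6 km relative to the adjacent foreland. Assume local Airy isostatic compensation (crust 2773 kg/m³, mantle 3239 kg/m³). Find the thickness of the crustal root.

9.52 km

Balancing pressure at the compensation depth: the weight of the topography is balanced by the buoyancy of the root, ρ_c h = (ρ_m − ρ_c) r.
r = h · ρ_c / (ρ_m − ρ_c) = 1.6 km × 2773 / (3239 − 2773) = 9.52 km.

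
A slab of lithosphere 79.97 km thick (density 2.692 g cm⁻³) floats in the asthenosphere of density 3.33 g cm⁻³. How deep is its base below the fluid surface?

64.6 km

Draft d = t ρ_obj/ρ_fluid = 79.97 km × 2.692/3.33 = 64.6 km.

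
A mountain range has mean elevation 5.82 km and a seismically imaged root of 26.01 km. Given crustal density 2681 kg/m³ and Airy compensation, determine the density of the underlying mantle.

Airy balance: ρ_c h = (ρ_m − ρ_c) r → ρ_m = ρ_c (1 + h/r).
ρ_m = 2681 × (1 + 5.82 km/26.01 km) = 3280 kg/m³.

3280 kg/m³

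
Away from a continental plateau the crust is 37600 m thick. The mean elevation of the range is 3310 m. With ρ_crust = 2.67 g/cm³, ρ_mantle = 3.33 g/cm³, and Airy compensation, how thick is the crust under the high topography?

Root depth r = h ρ_c / (ρ_m − ρ_c) = 3310 m × 2.67 / 0.66 = 13390 m.
Total thickness = T + h + r = 37600 m + 3310 m + 13390 m = 54300 m.

54300 m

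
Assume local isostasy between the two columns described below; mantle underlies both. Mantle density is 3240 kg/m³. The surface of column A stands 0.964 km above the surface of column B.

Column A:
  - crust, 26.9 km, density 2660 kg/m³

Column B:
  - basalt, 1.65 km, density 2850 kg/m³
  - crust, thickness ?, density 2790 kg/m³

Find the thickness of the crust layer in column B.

26.3 km

Take the compensation level at the base of the deeper column (depth z_c below the surface of column A) and equate Σ ρ_i t_i down to z_c; mantle fills any gap and the z_c terms cancel.
Column A: 26.9×2660 + (z_c − 26.9)×3240
Column B: 0.964×0 + 1.65×2850 + x×2790 + (z_c − 0.964 − 1.65 − x)×3240
The z_c×3240 term appears on both sides and cancels. Collect the known terms of each column as K = Σ(ρt)_known − 3240 × (depth of known layers): K_A = 71554 − 3240×26.9 = −15602; K_B = 4702.5 − 3240×(0.964 + 1.65) = −3766.86.
Balance: K_A = K_B − x×(3240 − 2790), so x = (K_B − K_A)/(3240 − 2790) = 11835.1/450 = 26.3 km.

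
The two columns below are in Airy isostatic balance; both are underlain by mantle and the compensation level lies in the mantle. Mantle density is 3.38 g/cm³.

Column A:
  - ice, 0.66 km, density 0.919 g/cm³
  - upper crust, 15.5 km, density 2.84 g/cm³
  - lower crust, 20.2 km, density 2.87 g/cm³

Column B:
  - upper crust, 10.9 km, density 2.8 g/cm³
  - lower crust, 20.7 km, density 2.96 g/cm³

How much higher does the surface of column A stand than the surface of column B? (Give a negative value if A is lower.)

1.56 km

For any compensation level in the mantle, the mantle terms cancel and isostasy reduces to e = (Σt_A − Σt_B) − (Σ(ρt)_A − Σ(ρt)_B) / ρ_m.
Σt_A = 36.36 km; Σt_B = 31.6 km; Σ(ρt)_A = 102.60054; Σ(ρt)_B = 91.792 (in km·g/cm³).
e = (36.36 − 31.6) − (102.60054 − 91.792) / 3.38 = 1.56 km.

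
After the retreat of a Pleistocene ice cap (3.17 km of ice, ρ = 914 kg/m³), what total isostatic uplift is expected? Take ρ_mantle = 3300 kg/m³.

Removing the load lets mantle flow back in; uplift u satisfies ρ_ice t = ρ_m u.
u = t ρ_ice/ρ_m = 3.17 km × 914/3300 = 0.878 km.

0.878 km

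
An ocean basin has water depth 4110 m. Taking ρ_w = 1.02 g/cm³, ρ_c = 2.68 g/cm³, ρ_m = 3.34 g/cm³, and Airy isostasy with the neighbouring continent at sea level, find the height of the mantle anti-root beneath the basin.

10300 m

In Airy isostatic equilibrium: replacing crust with seawater at the top is compensated by replacing crust with mantle at the base: d (ρ_c − ρ_w) = a (ρ_m − ρ_c).
a = d (ρ_c − ρ_w)/(ρ_m − ρ_c) = 4110 m × 1.66/0.66 = 10300 m.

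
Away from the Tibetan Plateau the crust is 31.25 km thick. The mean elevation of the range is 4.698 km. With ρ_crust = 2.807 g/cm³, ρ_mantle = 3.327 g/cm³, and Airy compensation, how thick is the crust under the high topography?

Root depth r = h ρ_c / (ρ_m − ρ_c) = 4.698 km × 2.807 / 0.52 = 25.36 km.
Total thickness = T + h + r = 31.25 km + 4.698 km + 25.36 km = 61.3 km.

61.3 km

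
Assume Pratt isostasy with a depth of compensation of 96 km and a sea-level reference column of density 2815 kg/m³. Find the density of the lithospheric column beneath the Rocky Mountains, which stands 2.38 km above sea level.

Pratt balance: ρ_ref D = ρ (D + h).
ρ = ρ_ref D/(D + h) = 2815 × 96 km/(96 km + 2.38 km) = 2750 kg/m³.

2750 kg/m³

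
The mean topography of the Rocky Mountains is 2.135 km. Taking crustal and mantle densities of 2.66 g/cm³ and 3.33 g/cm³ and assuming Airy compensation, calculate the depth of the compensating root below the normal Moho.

Equating mass per unit area of the two columns: the weight of the topography is balanced by the buoyancy of the root, ρ_c h = (ρ_m − ρ_c) r.
r = h · ρ_c / (ρ_m − ρ_c) = 2.135 km × 2.66 / (3.33 − 2.66) = 8.48 km.

8.48 km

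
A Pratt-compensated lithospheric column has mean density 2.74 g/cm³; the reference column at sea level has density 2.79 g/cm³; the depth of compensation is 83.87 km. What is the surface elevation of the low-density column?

1.53 km

ρ_ref D = ρ (D + h) → h = D (ρ_ref − ρ)/ρ.
h = 83.87 km × (2.79 − 2.74)/2.74 = 1.53 km.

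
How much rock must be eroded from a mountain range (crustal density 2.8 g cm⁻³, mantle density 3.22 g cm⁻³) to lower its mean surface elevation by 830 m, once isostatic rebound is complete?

6360 m

Net drop Δ = e − u = e − e ρ_c/ρ_m = e (ρ_m − ρ_c)/ρ_m.
e = Δ ρ_m/(ρ_m − ρ_c) = 830 m × 3.22/0.42 = 6360 m.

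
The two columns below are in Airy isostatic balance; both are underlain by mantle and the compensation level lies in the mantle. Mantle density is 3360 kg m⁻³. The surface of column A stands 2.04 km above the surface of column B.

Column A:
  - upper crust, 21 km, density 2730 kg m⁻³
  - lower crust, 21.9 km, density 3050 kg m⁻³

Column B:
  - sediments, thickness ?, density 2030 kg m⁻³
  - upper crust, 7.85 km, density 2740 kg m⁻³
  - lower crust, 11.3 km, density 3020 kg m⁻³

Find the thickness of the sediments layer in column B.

Take the compensation level at the base of the deeper column (depth z_c below the surface of column A) and equate Σ ρ_i t_i down to z_c; mantle fills any gap and the z_c terms cancel.
Column A: 21×2730 + 21.9×3050 + (z_c − 42.9)×3360
Column B: 2.04×0 + x×2030 + 7.85×2740 + 11.3×3020 + (z_c − 2.04 − 19.15 − x)×3360
The z_c×3360 term appears on both sides and cancels. Collect the known terms of each column as K = Σ(ρt)_known − 3360 × (depth of known layers): K_A = 124125 − 3360×42.9 = −20019; K_B = 55635 − 3360×(2.04 + 19.15) = −15563.4.
Balance: K_A = K_B − x×(3360 − 2030), so x = (K_B − K_A)/(3360 − 2030) = 4455.6/1330 = 3.35 km.

3.35 km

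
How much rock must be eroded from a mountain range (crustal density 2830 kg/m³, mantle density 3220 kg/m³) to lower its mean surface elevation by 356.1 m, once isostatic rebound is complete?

2940 m

Net drop Δ = e − u = e − e ρ_c/ρ_m = e (ρ_m − ρ_c)/ρ_m.
e = Δ ρ_m/(ρ_m − ρ_c) = 356.1 m × 3220/390 = 2940 m.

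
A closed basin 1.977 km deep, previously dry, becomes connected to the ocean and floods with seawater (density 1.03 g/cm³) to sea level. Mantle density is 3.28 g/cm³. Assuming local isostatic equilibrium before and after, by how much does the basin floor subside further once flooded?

0.905 km

After flooding the water column is d + s deep. Its weight must equal the weight of mantle displaced by the extra subsidence s: (d + s) ρ_w = s ρ_m.
s = d ρ_w / (ρ_m − ρ_w) = 1.977 km × 1.03/(3.28 − 1.03) = 0.905 km.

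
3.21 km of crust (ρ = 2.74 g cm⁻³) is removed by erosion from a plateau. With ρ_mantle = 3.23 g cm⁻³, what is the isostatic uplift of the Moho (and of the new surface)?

2.72 km

Unloading: uplift u = e ρ_c/ρ_m = 3.21 km × 2.74/3.23 = 2.72 km.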